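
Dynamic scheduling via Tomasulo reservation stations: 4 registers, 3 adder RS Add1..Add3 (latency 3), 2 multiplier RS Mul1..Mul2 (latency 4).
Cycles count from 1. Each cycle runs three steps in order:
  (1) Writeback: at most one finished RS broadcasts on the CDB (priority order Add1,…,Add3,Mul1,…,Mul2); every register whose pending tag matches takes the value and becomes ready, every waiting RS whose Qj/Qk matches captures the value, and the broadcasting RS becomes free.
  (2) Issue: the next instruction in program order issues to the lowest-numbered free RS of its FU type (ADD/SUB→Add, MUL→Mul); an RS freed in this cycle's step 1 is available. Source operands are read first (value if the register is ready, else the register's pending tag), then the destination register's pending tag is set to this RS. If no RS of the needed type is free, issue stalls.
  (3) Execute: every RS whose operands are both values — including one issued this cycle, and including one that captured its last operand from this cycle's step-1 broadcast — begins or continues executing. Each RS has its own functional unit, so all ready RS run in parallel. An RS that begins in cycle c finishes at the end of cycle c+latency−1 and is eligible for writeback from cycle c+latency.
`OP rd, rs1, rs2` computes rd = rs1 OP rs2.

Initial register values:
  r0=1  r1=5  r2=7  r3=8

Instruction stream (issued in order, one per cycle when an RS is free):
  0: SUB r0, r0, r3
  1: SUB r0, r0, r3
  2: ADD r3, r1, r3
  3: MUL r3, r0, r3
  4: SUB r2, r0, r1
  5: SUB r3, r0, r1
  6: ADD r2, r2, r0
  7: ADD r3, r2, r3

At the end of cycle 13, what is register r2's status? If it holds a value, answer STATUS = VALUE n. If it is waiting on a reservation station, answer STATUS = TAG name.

STATUS = VALUE -35

  c1: issue SUB r0<-Add1  regs: r0:Add1,r1:5,r2:7,r3:8
  c2: issue SUB r0<-Add2  regs: r0:Add2,r1:5,r2:7,r3:8
  c3: issue ADD r3<-Add3  regs: r0:Add2,r1:5,r2:7,r3:Add3
  c4: CDB Add1=-7; issue MUL r3<-Mul1  regs: r0:Add2,r1:5,r2:7,r3:Mul1
  c5: issue SUB r2<-Add1  regs: r0:Add2,r1:5,r2:Add1,r3:Mul1
  c6: CDB Add3=13; issue SUB r3<-Add3  regs: r0:Add2,r1:5,r2:Add1,r3:Add3
  c7: CDB Add2=-15; issue ADD r2<-Add2  regs: r0:-15,r1:5,r2:Add2,r3:Add3
  c8: stall  regs: r0:-15,r1:5,r2:Add2,r3:Add3
  c9: stall  regs: r0:-15,r1:5,r2:Add2,r3:Add3
  c10: CDB Add1=-20; issue ADD r3<-Add1  regs: r0:-15,r1:5,r2:Add2,r3:Add1
  c11: CDB Add3=-20  regs: r0:-15,r1:5,r2:Add2,r3:Add1
  c12: CDB Mul1=-195  regs: r0:-15,r1:5,r2:Add2,r3:Add1
  c13: CDB Add2=-35  regs: r0:-15,r1:5,r2:-35,r3:Add1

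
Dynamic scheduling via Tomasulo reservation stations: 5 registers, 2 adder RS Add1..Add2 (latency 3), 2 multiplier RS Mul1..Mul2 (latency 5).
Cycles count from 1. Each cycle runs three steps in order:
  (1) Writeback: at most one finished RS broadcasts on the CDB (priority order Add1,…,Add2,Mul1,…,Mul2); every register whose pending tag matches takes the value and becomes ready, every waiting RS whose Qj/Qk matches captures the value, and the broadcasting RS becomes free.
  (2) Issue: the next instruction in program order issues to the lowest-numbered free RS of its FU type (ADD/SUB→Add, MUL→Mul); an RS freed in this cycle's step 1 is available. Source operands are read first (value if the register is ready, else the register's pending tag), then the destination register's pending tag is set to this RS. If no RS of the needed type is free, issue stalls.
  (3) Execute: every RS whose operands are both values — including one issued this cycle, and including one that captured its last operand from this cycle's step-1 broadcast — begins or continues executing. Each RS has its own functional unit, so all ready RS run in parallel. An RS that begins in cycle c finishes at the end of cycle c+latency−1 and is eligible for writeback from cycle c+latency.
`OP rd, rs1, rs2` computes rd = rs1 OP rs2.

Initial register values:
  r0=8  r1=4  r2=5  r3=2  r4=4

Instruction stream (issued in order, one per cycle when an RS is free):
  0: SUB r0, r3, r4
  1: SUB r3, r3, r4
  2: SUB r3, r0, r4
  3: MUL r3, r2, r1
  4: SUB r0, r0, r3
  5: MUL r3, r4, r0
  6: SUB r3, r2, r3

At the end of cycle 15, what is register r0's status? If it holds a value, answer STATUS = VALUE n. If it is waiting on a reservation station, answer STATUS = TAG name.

STATUS = VALUE -22

cycle 1: issue SUB r0<-Add1 // r0:Add1,r1:4,r2:5,r3:2,r4:4
cycle 2: issue SUB r3<-Add2 // r0:Add1,r1:4,r2:5,r3:Add2,r4:4
cycle 3: stall // r0:Add1,r1:4,r2:5,r3:Add2,r4:4
cycle 4: CDB Add1=-2; issue SUB r3<-Add1 // r0:-2,r1:4,r2:5,r3:Add1,r4:4
cycle 5: CDB Add2=-2; issue MUL r3<-Mul1 // r0:-2,r1:4,r2:5,r3:Mul1,r4:4
cycle 6: issue SUB r0<-Add2 // r0:Add2,r1:4,r2:5,r3:Mul1,r4:4
cycle 7: CDB Add1=-6; issue MUL r3<-Mul2 // r0:Add2,r1:4,r2:5,r3:Mul2,r4:4
cycle 8: issue SUB r3<-Add1 // r0:Add2,r1:4,r2:5,r3:Add1,r4:4
cycle 9: - // r0:Add2,r1:4,r2:5,r3:Add1,r4:4
cycle 10: CDB Mul1=20 // r0:Add2,r1:4,r2:5,r3:Add1,r4:4
cycle 11: - // r0:Add2,r1:4,r2:5,r3:Add1,r4:4
cycle 12: - // r0:Add2,r1:4,r2:5,r3:Add1,r4:4
cycle 13: CDB Add2=-22 // r0:-22,r1:4,r2:5,r3:Add1,r4:4
cycle 14: - // r0:-22,r1:4,r2:5,r3:Add1,r4:4
cycle 15: - // r0:-22,r1:4,r2:5,r3:Add1,r4:4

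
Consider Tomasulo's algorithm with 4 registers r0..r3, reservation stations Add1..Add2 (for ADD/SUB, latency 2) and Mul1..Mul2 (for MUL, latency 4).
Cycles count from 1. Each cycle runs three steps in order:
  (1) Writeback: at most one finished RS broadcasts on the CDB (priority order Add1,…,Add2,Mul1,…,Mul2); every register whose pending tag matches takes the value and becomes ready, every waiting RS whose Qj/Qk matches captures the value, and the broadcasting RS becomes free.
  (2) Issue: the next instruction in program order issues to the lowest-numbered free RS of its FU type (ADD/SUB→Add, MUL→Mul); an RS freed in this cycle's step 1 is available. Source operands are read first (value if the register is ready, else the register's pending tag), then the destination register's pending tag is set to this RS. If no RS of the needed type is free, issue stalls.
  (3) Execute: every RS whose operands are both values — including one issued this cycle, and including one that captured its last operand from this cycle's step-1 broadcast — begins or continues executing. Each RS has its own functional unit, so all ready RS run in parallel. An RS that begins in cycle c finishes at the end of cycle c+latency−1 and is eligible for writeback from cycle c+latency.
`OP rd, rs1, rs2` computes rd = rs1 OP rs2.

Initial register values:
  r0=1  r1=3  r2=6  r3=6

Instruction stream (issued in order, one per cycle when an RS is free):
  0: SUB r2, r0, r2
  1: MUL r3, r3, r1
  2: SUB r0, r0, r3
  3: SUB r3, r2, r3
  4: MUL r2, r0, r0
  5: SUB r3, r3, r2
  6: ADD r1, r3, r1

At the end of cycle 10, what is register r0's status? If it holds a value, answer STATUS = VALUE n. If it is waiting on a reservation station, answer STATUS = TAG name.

c1: issue SUB r2<-Add1 | r0:1,r1:3,r2:Add1,r3:6
c2: issue MUL r3<-Mul1 | r0:1,r1:3,r2:Add1,r3:Mul1
c3: CDB Add1=-5; issue SUB r0<-Add1 | r0:Add1,r1:3,r2:-5,r3:Mul1
c4: issue SUB r3<-Add2 | r0:Add1,r1:3,r2:-5,r3:Add2
c5: issue MUL r2<-Mul2 | r0:Add1,r1:3,r2:Mul2,r3:Add2
c6: CDB Mul1=18; stall | r0:Add1,r1:3,r2:Mul2,r3:Add2
c7: stall | r0:Add1,r1:3,r2:Mul2,r3:Add2
c8: CDB Add1=-17; issue SUB r3<-Add1 | r0:-17,r1:3,r2:Mul2,r3:Add1
c9: CDB Add2=-23; issue ADD r1<-Add2 | r0:-17,r1:Add2,r2:Mul2,r3:Add1
c10: - | r0:-17,r1:Add2,r2:Mul2,r3:Add1

STATUS = VALUE -17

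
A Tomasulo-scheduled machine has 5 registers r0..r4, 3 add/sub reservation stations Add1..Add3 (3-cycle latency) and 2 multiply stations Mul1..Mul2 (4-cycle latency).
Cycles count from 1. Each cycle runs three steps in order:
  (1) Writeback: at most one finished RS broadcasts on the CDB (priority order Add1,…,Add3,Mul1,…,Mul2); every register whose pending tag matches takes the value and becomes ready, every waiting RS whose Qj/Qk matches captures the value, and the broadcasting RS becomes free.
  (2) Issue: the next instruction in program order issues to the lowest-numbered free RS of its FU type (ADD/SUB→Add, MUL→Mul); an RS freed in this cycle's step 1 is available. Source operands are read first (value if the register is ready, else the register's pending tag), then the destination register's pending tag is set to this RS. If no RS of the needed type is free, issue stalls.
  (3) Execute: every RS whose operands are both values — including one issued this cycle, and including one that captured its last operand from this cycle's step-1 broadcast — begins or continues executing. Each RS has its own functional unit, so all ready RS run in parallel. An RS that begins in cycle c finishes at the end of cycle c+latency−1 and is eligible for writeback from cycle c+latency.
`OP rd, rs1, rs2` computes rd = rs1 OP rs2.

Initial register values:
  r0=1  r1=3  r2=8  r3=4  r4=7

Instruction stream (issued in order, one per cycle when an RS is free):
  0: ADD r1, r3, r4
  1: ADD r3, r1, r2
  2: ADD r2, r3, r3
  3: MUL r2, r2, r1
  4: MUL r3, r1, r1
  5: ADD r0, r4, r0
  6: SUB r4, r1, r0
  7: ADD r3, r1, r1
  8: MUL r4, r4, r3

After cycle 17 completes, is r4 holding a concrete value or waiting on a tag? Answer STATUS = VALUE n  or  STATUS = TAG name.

STATUS = VALUE 66

  c1: issue ADD r1<-Add1  regs: r0:1,r1:Add1,r2:8,r3:4,r4:7
  c2: issue ADD r3<-Add2  regs: r0:1,r1:Add1,r2:8,r3:Add2,r4:7
  c3: issue ADD r2<-Add3  regs: r0:1,r1:Add1,r2:Add3,r3:Add2,r4:7
  c4: CDB Add1=11; issue MUL r2<-Mul1  regs: r0:1,r1:11,r2:Mul1,r3:Add2,r4:7
  c5: issue MUL r3<-Mul2  regs: r0:1,r1:11,r2:Mul1,r3:Mul2,r4:7
  c6: issue ADD r0<-Add1  regs: r0:Add1,r1:11,r2:Mul1,r3:Mul2,r4:7
  c7: CDB Add2=19; issue SUB r4<-Add2  regs: r0:Add1,r1:11,r2:Mul1,r3:Mul2,r4:Add2
  c8: stall  regs: r0:Add1,r1:11,r2:Mul1,r3:Mul2,r4:Add2
  c9: CDB Add1=8; issue ADD r3<-Add1  regs: r0:8,r1:11,r2:Mul1,r3:Add1,r4:Add2
  c10: CDB Add3=38; stall  regs: r0:8,r1:11,r2:Mul1,r3:Add1,r4:Add2
  c11: CDB Mul2=121; issue MUL r4<-Mul2  regs: r0:8,r1:11,r2:Mul1,r3:Add1,r4:Mul2
  c12: CDB Add1=22  regs: r0:8,r1:11,r2:Mul1,r3:22,r4:Mul2
  c13: CDB Add2=3  regs: r0:8,r1:11,r2:Mul1,r3:22,r4:Mul2
  c14: CDB Mul1=418  regs: r0:8,r1:11,r2:418,r3:22,r4:Mul2
  c15: -  regs: r0:8,r1:11,r2:418,r3:22,r4:Mul2
  c16: -  regs: r0:8,r1:11,r2:418,r3:22,r4:Mul2
  c17: CDB Mul2=66  regs: r0:8,r1:11,r2:418,r3:22,r4:66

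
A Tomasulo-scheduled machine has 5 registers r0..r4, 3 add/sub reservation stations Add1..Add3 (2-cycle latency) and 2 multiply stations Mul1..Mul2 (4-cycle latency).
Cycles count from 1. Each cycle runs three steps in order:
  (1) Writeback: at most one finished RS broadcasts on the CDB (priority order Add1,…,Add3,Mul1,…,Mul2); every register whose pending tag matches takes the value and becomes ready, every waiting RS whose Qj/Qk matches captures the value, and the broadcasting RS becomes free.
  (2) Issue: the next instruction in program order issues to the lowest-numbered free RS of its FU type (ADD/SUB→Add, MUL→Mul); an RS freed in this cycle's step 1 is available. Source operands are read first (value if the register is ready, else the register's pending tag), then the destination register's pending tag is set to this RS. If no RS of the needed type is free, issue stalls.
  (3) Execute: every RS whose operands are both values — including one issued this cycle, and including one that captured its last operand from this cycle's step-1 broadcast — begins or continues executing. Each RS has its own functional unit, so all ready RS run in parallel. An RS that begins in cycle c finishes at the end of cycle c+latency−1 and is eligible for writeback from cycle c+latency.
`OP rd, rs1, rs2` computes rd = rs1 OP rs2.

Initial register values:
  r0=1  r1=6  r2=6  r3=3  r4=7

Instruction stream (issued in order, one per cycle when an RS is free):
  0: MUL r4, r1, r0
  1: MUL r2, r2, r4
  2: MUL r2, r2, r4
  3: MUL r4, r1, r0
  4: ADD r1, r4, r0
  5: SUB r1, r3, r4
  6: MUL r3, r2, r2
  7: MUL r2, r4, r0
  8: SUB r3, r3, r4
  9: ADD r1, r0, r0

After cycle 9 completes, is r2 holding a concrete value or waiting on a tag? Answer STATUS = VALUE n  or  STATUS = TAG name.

  c1: issue MUL r4<-Mul1  regs: r0:1,r1:6,r2:6,r3:3,r4:Mul1
  c2: issue MUL r2<-Mul2  regs: r0:1,r1:6,r2:Mul2,r3:3,r4:Mul1
  c3: stall  regs: r0:1,r1:6,r2:Mul2,r3:3,r4:Mul1
  c4: stall  regs: r0:1,r1:6,r2:Mul2,r3:3,r4:Mul1
  c5: CDB Mul1=6; issue MUL r2<-Mul1  regs: r0:1,r1:6,r2:Mul1,r3:3,r4:6
  c6: stall  regs: r0:1,r1:6,r2:Mul1,r3:3,r4:6
  c7: stall  regs: r0:1,r1:6,r2:Mul1,r3:3,r4:6
  c8: stall  regs: r0:1,r1:6,r2:Mul1,r3:3,r4:6
  c9: CDB Mul2=36; issue MUL r4<-Mul2  regs: r0:1,r1:6,r2:Mul1,r3:3,r4:Mul2

STATUS = TAG Mul1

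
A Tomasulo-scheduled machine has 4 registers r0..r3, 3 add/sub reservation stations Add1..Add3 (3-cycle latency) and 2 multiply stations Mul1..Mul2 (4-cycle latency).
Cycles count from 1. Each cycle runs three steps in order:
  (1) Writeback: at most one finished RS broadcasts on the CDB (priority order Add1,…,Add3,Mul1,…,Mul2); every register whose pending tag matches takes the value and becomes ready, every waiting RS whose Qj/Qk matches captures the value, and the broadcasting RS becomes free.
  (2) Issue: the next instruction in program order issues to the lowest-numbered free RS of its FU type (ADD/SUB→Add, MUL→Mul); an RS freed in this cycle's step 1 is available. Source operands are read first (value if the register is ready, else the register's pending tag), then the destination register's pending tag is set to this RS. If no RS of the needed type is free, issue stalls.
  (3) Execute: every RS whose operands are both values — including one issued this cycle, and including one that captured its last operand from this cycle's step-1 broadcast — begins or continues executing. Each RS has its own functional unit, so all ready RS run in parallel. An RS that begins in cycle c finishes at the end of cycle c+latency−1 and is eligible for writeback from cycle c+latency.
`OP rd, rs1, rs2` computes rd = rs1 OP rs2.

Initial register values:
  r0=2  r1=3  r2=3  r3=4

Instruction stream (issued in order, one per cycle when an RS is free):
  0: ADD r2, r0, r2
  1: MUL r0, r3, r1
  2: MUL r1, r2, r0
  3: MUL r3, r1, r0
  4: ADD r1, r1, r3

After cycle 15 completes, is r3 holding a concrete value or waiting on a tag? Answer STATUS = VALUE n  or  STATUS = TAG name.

cycle 1: issue ADD r2<-Add1 // r0:2,r1:3,r2:Add1,r3:4
cycle 2: issue MUL r0<-Mul1 // r0:Mul1,r1:3,r2:Add1,r3:4
cycle 3: issue MUL r1<-Mul2 // r0:Mul1,r1:Mul2,r2:Add1,r3:4
cycle 4: CDB Add1=5; stall // r0:Mul1,r1:Mul2,r2:5,r3:4
cycle 5: stall // r0:Mul1,r1:Mul2,r2:5,r3:4
cycle 6: CDB Mul1=12; issue MUL r3<-Mul1 // r0:12,r1:Mul2,r2:5,r3:Mul1
cycle 7: issue ADD r1<-Add1 // r0:12,r1:Add1,r2:5,r3:Mul1
cycle 8: - // r0:12,r1:Add1,r2:5,r3:Mul1
cycle 9: - // r0:12,r1:Add1,r2:5,r3:Mul1
cycle 10: CDB Mul2=60 // r0:12,r1:Add1,r2:5,r3:Mul1
cycle 11: - // r0:12,r1:Add1,r2:5,r3:Mul1
cycle 12: - // r0:12,r1:Add1,r2:5,r3:Mul1
cycle 13: - // r0:12,r1:Add1,r2:5,r3:Mul1
cycle 14: CDB Mul1=720 // r0:12,r1:Add1,r2:5,r3:720
cycle 15: - // r0:12,r1:Add1,r2:5,r3:720

STATUS = VALUE 720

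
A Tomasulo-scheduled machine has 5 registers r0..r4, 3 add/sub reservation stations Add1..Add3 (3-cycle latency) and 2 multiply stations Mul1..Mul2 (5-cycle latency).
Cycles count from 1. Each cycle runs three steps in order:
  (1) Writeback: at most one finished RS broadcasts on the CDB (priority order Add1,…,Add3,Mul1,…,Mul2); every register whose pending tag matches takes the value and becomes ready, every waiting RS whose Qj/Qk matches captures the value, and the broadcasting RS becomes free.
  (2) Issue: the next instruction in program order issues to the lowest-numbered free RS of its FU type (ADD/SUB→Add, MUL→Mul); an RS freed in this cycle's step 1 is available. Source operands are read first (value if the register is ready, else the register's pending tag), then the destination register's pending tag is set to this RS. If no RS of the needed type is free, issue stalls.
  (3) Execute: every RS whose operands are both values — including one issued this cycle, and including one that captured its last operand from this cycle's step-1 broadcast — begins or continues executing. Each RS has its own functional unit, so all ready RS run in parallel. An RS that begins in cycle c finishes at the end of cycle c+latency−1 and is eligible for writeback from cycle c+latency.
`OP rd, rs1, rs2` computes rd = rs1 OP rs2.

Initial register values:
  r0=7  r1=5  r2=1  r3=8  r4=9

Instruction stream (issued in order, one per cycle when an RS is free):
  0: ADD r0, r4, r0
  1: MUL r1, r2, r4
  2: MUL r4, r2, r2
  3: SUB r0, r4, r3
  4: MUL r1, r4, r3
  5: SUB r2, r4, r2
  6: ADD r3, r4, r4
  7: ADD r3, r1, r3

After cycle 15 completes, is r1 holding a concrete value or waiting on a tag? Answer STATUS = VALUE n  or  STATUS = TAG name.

  c1: issue ADD r0<-Add1  regs: r0:Add1,r1:5,r2:1,r3:8,r4:9
  c2: issue MUL r1<-Mul1  regs: r0:Add1,r1:Mul1,r2:1,r3:8,r4:9
  c3: issue MUL r4<-Mul2  regs: r0:Add1,r1:Mul1,r2:1,r3:8,r4:Mul2
  c4: CDB Add1=16; issue SUB r0<-Add1  regs: r0:Add1,r1:Mul1,r2:1,r3:8,r4:Mul2
  c5: stall  regs: r0:Add1,r1:Mul1,r2:1,r3:8,r4:Mul2
  c6: stall  regs: r0:Add1,r1:Mul1,r2:1,r3:8,r4:Mul2
  c7: CDB Mul1=9; issue MUL r1<-Mul1  regs: r0:Add1,r1:Mul1,r2:1,r3:8,r4:Mul2
  c8: CDB Mul2=1; issue SUB r2<-Add2  regs: r0:Add1,r1:Mul1,r2:Add2,r3:8,r4:1
  c9: issue ADD r3<-Add3  regs: r0:Add1,r1:Mul1,r2:Add2,r3:Add3,r4:1
  c10: stall  regs: r0:Add1,r1:Mul1,r2:Add2,r3:Add3,r4:1
  c11: CDB Add1=-7; issue ADD r3<-Add1  regs: r0:-7,r1:Mul1,r2:Add2,r3:Add1,r4:1
  c12: CDB Add2=0  regs: r0:-7,r1:Mul1,r2:0,r3:Add1,r4:1
  c13: CDB Add3=2  regs: r0:-7,r1:Mul1,r2:0,r3:Add1,r4:1
  c14: CDB Mul1=8  regs: r0:-7,r1:8,r2:0,r3:Add1,r4:1
  c15: -  regs: r0:-7,r1:8,r2:0,r3:Add1,r4:1

STATUS = VALUE 8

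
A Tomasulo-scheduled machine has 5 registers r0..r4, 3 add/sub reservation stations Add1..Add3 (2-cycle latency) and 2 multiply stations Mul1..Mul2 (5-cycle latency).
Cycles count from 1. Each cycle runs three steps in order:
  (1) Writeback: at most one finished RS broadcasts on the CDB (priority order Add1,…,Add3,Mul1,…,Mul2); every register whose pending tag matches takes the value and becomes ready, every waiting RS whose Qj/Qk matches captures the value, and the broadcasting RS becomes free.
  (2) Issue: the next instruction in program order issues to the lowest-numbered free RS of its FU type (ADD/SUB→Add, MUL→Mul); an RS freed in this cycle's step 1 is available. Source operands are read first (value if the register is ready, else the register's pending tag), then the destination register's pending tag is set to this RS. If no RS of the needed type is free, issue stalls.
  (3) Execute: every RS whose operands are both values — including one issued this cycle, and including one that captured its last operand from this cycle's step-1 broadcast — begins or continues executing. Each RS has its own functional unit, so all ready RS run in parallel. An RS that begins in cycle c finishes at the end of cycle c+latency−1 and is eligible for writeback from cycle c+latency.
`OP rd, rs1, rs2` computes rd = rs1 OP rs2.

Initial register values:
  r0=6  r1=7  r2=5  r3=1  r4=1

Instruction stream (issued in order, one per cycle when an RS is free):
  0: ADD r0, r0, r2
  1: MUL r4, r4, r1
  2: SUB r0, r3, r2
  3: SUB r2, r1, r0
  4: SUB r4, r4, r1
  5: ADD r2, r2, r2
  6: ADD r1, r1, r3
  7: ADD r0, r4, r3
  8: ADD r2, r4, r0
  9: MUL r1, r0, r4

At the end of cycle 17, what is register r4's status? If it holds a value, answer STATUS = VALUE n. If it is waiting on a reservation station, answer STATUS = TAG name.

STATUS = VALUE 0

cycle 1: issue ADD r0<-Add1 // r0:Add1,r1:7,r2:5,r3:1,r4:1
cycle 2: issue MUL r4<-Mul1 // r0:Add1,r1:7,r2:5,r3:1,r4:Mul1
cycle 3: CDB Add1=11; issue SUB r0<-Add1 // r0:Add1,r1:7,r2:5,r3:1,r4:Mul1
cycle 4: issue SUB r2<-Add2 // r0:Add1,r1:7,r2:Add2,r3:1,r4:Mul1
cycle 5: CDB Add1=-4; issue SUB r4<-Add1 // r0:-4,r1:7,r2:Add2,r3:1,r4:Add1
cycle 6: issue ADD r2<-Add3 // r0:-4,r1:7,r2:Add3,r3:1,r4:Add1
cycle 7: CDB Add2=11; issue ADD r1<-Add2 // r0:-4,r1:Add2,r2:Add3,r3:1,r4:Add1
cycle 8: CDB Mul1=7; stall // r0:-4,r1:Add2,r2:Add3,r3:1,r4:Add1
cycle 9: CDB Add2=8; issue ADD r0<-Add2 // r0:Add2,r1:8,r2:Add3,r3:1,r4:Add1
cycle 10: CDB Add1=0; issue ADD r2<-Add1 // r0:Add2,r1:8,r2:Add1,r3:1,r4:0
cycle 11: CDB Add3=22; issue MUL r1<-Mul1 // r0:Add2,r1:Mul1,r2:Add1,r3:1,r4:0
cycle 12: CDB Add2=1 // r0:1,r1:Mul1,r2:Add1,r3:1,r4:0
cycle 13: - // r0:1,r1:Mul1,r2:Add1,r3:1,r4:0
cycle 14: CDB Add1=1 // r0:1,r1:Mul1,r2:1,r3:1,r4:0
cycle 15: - // r0:1,r1:Mul1,r2:1,r3:1,r4:0
cycle 16: - // r0:1,r1:Mul1,r2:1,r3:1,r4:0
cycle 17: CDB Mul1=0 // r0:1,r1:0,r2:1,r3:1,r4:0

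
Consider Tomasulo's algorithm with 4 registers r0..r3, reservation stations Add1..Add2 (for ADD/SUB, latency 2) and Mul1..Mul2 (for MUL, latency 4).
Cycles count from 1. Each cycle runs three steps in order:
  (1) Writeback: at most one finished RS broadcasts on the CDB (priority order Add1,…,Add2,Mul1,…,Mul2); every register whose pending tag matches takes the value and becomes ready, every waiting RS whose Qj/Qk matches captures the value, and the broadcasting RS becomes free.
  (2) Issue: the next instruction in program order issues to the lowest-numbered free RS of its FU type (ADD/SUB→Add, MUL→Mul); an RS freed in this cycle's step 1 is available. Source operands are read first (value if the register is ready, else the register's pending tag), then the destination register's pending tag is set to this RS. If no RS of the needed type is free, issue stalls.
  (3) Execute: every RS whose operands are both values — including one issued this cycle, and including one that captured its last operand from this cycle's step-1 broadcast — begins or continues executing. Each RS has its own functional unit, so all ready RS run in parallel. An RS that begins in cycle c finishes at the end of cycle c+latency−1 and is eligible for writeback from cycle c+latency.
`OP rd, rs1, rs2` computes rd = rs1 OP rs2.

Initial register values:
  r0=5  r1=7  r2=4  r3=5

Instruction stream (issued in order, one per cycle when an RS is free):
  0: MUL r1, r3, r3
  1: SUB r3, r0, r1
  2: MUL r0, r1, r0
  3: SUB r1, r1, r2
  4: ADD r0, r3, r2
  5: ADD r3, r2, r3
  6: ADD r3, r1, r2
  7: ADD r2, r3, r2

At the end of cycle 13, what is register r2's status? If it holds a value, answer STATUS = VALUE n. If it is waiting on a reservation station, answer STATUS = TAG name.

c1: issue MUL r1<-Mul1 | r0:5,r1:Mul1,r2:4,r3:5
c2: issue SUB r3<-Add1 | r0:5,r1:Mul1,r2:4,r3:Add1
c3: issue MUL r0<-Mul2 | r0:Mul2,r1:Mul1,r2:4,r3:Add1
c4: issue SUB r1<-Add2 | r0:Mul2,r1:Add2,r2:4,r3:Add1
c5: CDB Mul1=25; stall | r0:Mul2,r1:Add2,r2:4,r3:Add1
c6: stall | r0:Mul2,r1:Add2,r2:4,r3:Add1
c7: CDB Add1=-20; issue ADD r0<-Add1 | r0:Add1,r1:Add2,r2:4,r3:-20
c8: CDB Add2=21; issue ADD r3<-Add2 | r0:Add1,r1:21,r2:4,r3:Add2
c9: CDB Add1=-16; issue ADD r3<-Add1 | r0:-16,r1:21,r2:4,r3:Add1
c10: CDB Add2=-16; issue ADD r2<-Add2 | r0:-16,r1:21,r2:Add2,r3:Add1
c11: CDB Add1=25 | r0:-16,r1:21,r2:Add2,r3:25
c12: CDB Mul2=125 | r0:-16,r1:21,r2:Add2,r3:25
c13: CDB Add2=29 | r0:-16,r1:21,r2:29,r3:25

STATUS = VALUE 29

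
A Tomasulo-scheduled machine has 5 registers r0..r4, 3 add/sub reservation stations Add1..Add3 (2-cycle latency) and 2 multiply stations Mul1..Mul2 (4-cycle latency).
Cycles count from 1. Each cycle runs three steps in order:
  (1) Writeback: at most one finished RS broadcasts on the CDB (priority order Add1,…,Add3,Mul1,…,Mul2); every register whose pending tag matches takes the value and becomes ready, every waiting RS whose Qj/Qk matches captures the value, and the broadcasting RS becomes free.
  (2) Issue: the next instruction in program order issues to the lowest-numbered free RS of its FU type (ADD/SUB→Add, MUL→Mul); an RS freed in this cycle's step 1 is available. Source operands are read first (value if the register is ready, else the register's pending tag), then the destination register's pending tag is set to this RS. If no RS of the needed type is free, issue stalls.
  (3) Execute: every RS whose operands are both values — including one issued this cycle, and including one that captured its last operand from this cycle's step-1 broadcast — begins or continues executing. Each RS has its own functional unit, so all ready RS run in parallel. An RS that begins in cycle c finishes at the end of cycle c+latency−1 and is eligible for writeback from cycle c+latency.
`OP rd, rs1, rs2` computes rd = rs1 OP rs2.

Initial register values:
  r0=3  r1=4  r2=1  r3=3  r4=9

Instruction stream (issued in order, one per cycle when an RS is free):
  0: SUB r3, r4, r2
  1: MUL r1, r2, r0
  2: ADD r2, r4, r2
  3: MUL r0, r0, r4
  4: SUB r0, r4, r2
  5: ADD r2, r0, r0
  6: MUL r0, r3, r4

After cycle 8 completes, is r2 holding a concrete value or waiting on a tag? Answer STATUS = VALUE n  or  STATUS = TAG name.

STATUS = TAG Add2

c1: issue SUB r3<-Add1 | r0:3,r1:4,r2:1,r3:Add1,r4:9
c2: issue MUL r1<-Mul1 | r0:3,r1:Mul1,r2:1,r3:Add1,r4:9
c3: CDB Add1=8; issue ADD r2<-Add1 | r0:3,r1:Mul1,r2:Add1,r3:8,r4:9
c4: issue MUL r0<-Mul2 | r0:Mul2,r1:Mul1,r2:Add1,r3:8,r4:9
c5: CDB Add1=10; issue SUB r0<-Add1 | r0:Add1,r1:Mul1,r2:10,r3:8,r4:9
c6: CDB Mul1=3; issue ADD r2<-Add2 | r0:Add1,r1:3,r2:Add2,r3:8,r4:9
c7: CDB Add1=-1; issue MUL r0<-Mul1 | r0:Mul1,r1:3,r2:Add2,r3:8,r4:9
c8: CDB Mul2=27 | r0:Mul1,r1:3,r2:Add2,r3:8,r4:9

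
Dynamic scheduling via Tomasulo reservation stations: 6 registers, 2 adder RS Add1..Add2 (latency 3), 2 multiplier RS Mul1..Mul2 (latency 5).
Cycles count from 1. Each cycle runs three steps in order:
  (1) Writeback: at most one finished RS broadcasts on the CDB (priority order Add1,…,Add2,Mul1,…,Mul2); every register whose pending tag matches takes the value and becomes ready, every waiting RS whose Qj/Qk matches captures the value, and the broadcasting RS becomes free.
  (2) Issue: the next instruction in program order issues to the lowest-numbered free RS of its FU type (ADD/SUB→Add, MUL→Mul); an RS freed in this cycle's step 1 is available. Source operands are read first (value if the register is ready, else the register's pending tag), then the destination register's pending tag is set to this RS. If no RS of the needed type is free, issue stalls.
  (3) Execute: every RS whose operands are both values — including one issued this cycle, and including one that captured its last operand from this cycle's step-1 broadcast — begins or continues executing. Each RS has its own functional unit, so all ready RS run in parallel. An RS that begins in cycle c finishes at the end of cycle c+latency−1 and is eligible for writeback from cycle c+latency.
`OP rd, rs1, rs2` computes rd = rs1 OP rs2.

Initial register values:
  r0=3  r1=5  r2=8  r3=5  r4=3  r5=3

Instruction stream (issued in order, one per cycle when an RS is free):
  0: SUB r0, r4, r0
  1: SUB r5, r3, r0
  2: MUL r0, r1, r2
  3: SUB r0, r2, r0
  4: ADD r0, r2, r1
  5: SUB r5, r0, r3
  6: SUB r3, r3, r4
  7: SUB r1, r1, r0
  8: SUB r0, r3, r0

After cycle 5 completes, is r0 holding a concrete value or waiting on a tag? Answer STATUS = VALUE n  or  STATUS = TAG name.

STATUS = TAG Add1

c1: issue SUB r0<-Add1 | r0:Add1,r1:5,r2:8,r3:5,r4:3,r5:3
c2: issue SUB r5<-Add2 | r0:Add1,r1:5,r2:8,r3:5,r4:3,r5:Add2
c3: issue MUL r0<-Mul1 | r0:Mul1,r1:5,r2:8,r3:5,r4:3,r5:Add2
c4: CDB Add1=0; issue SUB r0<-Add1 | r0:Add1,r1:5,r2:8,r3:5,r4:3,r5:Add2
c5: stall | r0:Add1,r1:5,r2:8,r3:5,r4:3,r5:Add2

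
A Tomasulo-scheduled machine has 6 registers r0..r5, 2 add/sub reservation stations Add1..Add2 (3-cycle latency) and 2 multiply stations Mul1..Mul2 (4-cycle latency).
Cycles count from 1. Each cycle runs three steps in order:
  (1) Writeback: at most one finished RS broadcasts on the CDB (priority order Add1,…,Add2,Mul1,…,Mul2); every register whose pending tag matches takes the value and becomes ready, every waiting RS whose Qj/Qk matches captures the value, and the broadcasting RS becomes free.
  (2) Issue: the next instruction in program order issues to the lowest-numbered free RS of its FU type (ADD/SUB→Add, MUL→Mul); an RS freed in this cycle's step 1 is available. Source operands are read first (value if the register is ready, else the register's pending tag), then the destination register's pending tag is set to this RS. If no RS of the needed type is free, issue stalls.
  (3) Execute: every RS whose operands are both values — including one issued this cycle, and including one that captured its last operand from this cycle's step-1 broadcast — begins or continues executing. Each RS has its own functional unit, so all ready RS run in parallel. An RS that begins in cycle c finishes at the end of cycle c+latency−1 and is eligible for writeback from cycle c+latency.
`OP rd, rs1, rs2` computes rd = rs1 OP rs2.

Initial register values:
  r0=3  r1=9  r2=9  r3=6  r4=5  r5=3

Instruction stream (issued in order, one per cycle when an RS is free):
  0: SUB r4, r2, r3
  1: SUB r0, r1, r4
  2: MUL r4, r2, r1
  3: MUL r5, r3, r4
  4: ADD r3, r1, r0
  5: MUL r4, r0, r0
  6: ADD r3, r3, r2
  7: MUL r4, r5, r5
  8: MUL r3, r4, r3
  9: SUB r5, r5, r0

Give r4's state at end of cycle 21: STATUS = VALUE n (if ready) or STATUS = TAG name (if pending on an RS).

cycle 1: issue SUB r4<-Add1 // r0:3,r1:9,r2:9,r3:6,r4:Add1,r5:3
cycle 2: issue SUB r0<-Add2 // r0:Add2,r1:9,r2:9,r3:6,r4:Add1,r5:3
cycle 3: issue MUL r4<-Mul1 // r0:Add2,r1:9,r2:9,r3:6,r4:Mul1,r5:3
cycle 4: CDB Add1=3; issue MUL r5<-Mul2 // r0:Add2,r1:9,r2:9,r3:6,r4:Mul1,r5:Mul2
cycle 5: issue ADD r3<-Add1 // r0:Add2,r1:9,r2:9,r3:Add1,r4:Mul1,r5:Mul2
cycle 6: stall // r0:Add2,r1:9,r2:9,r3:Add1,r4:Mul1,r5:Mul2
cycle 7: CDB Add2=6; stall // r0:6,r1:9,r2:9,r3:Add1,r4:Mul1,r5:Mul2
cycle 8: CDB Mul1=81; issue MUL r4<-Mul1 // r0:6,r1:9,r2:9,r3:Add1,r4:Mul1,r5:Mul2
cycle 9: issue ADD r3<-Add2 // r0:6,r1:9,r2:9,r3:Add2,r4:Mul1,r5:Mul2
cycle 10: CDB Add1=15; stall // r0:6,r1:9,r2:9,r3:Add2,r4:Mul1,r5:Mul2
cycle 11: stall // r0:6,r1:9,r2:9,r3:Add2,r4:Mul1,r5:Mul2
cycle 12: CDB Mul1=36; issue MUL r4<-Mul1 // r0:6,r1:9,r2:9,r3:Add2,r4:Mul1,r5:Mul2
cycle 13: CDB Add2=24; stall // r0:6,r1:9,r2:9,r3:24,r4:Mul1,r5:Mul2
cycle 14: CDB Mul2=486; issue MUL r3<-Mul2 // r0:6,r1:9,r2:9,r3:Mul2,r4:Mul1,r5:486
cycle 15: issue SUB r5<-Add1 // r0:6,r1:9,r2:9,r3:Mul2,r4:Mul1,r5:Add1
cycle 16: - // r0:6,r1:9,r2:9,r3:Mul2,r4:Mul1,r5:Add1
cycle 17: - // r0:6,r1:9,r2:9,r3:Mul2,r4:Mul1,r5:Add1
cycle 18: CDB Add1=480 // r0:6,r1:9,r2:9,r3:Mul2,r4:Mul1,r5:480
cycle 19: CDB Mul1=236196 // r0:6,r1:9,r2:9,r3:Mul2,r4:236196,r5:480
cycle 20: - // r0:6,r1:9,r2:9,r3:Mul2,r4:236196,r5:480
cycle 21: - // r0:6,r1:9,r2:9,r3:Mul2,r4:236196,r5:480

STATUS = VALUE 236196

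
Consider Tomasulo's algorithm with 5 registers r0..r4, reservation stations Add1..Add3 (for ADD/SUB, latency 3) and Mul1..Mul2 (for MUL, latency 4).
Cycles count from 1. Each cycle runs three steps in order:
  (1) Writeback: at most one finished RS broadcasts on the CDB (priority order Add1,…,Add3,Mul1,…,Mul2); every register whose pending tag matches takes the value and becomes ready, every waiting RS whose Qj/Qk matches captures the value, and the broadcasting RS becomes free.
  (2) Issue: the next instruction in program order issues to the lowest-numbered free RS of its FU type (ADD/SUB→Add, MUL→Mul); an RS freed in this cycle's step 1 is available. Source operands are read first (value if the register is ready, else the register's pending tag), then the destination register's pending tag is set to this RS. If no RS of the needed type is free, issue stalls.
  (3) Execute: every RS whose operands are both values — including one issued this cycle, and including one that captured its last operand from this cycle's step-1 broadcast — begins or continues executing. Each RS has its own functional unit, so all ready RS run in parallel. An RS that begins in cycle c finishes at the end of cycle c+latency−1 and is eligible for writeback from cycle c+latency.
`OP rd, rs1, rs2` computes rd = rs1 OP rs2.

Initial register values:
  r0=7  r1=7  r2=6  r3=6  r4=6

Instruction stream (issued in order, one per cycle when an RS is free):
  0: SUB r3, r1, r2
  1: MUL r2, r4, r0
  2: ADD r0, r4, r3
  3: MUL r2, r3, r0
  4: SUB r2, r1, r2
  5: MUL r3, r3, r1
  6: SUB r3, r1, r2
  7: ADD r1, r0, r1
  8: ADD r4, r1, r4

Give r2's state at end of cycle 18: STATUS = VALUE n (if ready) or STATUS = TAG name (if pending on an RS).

  c1: issue SUB r3<-Add1  regs: r0:7,r1:7,r2:6,r3:Add1,r4:6
  c2: issue MUL r2<-Mul1  regs: r0:7,r1:7,r2:Mul1,r3:Add1,r4:6
  c3: issue ADD r0<-Add2  regs: r0:Add2,r1:7,r2:Mul1,r3:Add1,r4:6
  c4: CDB Add1=1; issue MUL r2<-Mul2  regs: r0:Add2,r1:7,r2:Mul2,r3:1,r4:6
  c5: issue SUB r2<-Add1  regs: r0:Add2,r1:7,r2:Add1,r3:1,r4:6
  c6: CDB Mul1=42; issue MUL r3<-Mul1  regs: r0:Add2,r1:7,r2:Add1,r3:Mul1,r4:6
  c7: CDB Add2=7; issue SUB r3<-Add2  regs: r0:7,r1:7,r2:Add1,r3:Add2,r4:6
  c8: issue ADD r1<-Add3  regs: r0:7,r1:Add3,r2:Add1,r3:Add2,r4:6
  c9: stall  regs: r0:7,r1:Add3,r2:Add1,r3:Add2,r4:6
  c10: CDB Mul1=7; stall  regs: r0:7,r1:Add3,r2:Add1,r3:Add2,r4:6
  c11: CDB Add3=14; issue ADD r4<-Add3  regs: r0:7,r1:14,r2:Add1,r3:Add2,r4:Add3
  c12: CDB Mul2=7  regs: r0:7,r1:14,r2:Add1,r3:Add2,r4:Add3
  c13: -  regs: r0:7,r1:14,r2:Add1,r3:Add2,r4:Add3
  c14: CDB Add3=20  regs: r0:7,r1:14,r2:Add1,r3:Add2,r4:20
  c15: CDB Add1=0  regs: r0:7,r1:14,r2:0,r3:Add2,r4:20
  c16: -  regs: r0:7,r1:14,r2:0,r3:Add2,r4:20
  c17: -  regs: r0:7,r1:14,r2:0,r3:Add2,r4:20
  c18: CDB Add2=7  regs: r0:7,r1:14,r2:0,r3:7,r4:20

STATUS = VALUE 0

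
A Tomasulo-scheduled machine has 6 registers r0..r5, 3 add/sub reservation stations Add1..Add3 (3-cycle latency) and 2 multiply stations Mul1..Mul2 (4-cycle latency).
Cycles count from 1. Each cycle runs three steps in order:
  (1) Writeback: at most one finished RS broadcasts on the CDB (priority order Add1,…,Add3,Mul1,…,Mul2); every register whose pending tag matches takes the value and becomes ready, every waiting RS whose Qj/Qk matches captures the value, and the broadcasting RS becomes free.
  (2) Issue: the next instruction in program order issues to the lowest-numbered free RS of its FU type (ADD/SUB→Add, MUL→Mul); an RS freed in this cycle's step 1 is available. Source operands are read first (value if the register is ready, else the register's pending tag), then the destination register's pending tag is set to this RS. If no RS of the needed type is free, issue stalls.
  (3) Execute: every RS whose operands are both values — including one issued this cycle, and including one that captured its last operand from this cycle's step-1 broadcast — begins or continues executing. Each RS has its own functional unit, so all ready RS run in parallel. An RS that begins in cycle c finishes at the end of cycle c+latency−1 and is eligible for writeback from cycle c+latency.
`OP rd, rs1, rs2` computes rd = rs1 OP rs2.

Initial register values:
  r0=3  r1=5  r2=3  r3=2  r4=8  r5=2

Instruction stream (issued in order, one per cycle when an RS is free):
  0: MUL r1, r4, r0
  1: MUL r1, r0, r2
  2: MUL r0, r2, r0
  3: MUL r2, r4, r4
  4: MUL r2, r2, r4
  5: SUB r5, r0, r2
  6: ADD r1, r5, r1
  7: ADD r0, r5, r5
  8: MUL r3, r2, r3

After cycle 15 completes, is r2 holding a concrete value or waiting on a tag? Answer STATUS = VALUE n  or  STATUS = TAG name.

  c1: issue MUL r1<-Mul1  regs: r0:3,r1:Mul1,r2:3,r3:2,r4:8,r5:2
  c2: issue MUL r1<-Mul2  regs: r0:3,r1:Mul2,r2:3,r3:2,r4:8,r5:2
  c3: stall  regs: r0:3,r1:Mul2,r2:3,r3:2,r4:8,r5:2
  c4: stall  regs: r0:3,r1:Mul2,r2:3,r3:2,r4:8,r5:2
  c5: CDB Mul1=24; issue MUL r0<-Mul1  regs: r0:Mul1,r1:Mul2,r2:3,r3:2,r4:8,r5:2
  c6: CDB Mul2=9; issue MUL r2<-Mul2  regs: r0:Mul1,r1:9,r2:Mul2,r3:2,r4:8,r5:2
  c7: stall  regs: r0:Mul1,r1:9,r2:Mul2,r3:2,r4:8,r5:2
  c8: stall  regs: r0:Mul1,r1:9,r2:Mul2,r3:2,r4:8,r5:2
  c9: CDB Mul1=9; issue MUL r2<-Mul1  regs: r0:9,r1:9,r2:Mul1,r3:2,r4:8,r5:2
  c10: CDB Mul2=64; issue SUB r5<-Add1  regs: r0:9,r1:9,r2:Mul1,r3:2,r4:8,r5:Add1
  c11: issue ADD r1<-Add2  regs: r0:9,r1:Add2,r2:Mul1,r3:2,r4:8,r5:Add1
  c12: issue ADD r0<-Add3  regs: r0:Add3,r1:Add2,r2:Mul1,r3:2,r4:8,r5:Add1
  c13: issue MUL r3<-Mul2  regs: r0:Add3,r1:Add2,r2:Mul1,r3:Mul2,r4:8,r5:Add1
  c14: CDB Mul1=512  regs: r0:Add3,r1:Add2,r2:512,r3:Mul2,r4:8,r5:Add1
  c15: -  regs: r0:Add3,r1:Add2,r2:512,r3:Mul2,r4:8,r5:Add1

STATUS = VALUE 512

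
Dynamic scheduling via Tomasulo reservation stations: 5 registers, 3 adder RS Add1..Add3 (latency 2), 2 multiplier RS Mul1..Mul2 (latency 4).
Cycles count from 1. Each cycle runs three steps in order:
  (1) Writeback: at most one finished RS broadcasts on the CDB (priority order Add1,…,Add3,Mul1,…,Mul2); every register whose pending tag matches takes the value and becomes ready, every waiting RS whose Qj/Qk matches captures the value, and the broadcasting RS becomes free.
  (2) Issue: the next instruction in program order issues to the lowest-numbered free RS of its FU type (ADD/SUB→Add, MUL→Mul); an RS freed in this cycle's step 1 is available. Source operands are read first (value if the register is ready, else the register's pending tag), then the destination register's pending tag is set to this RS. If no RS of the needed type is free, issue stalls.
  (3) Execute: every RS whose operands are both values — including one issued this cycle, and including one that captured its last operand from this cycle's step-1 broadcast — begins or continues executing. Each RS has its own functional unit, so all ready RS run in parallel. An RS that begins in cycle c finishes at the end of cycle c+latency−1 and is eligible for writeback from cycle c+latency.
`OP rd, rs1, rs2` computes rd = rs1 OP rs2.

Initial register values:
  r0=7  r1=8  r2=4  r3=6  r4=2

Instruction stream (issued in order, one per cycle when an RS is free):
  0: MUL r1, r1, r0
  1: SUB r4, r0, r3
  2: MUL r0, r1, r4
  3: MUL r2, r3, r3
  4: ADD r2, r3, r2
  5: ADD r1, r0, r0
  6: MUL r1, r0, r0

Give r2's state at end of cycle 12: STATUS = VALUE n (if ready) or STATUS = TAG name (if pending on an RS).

c1: issue MUL r1<-Mul1 | r0:7,r1:Mul1,r2:4,r3:6,r4:2
c2: issue SUB r4<-Add1 | r0:7,r1:Mul1,r2:4,r3:6,r4:Add1
c3: issue MUL r0<-Mul2 | r0:Mul2,r1:Mul1,r2:4,r3:6,r4:Add1
c4: CDB Add1=1; stall | r0:Mul2,r1:Mul1,r2:4,r3:6,r4:1
c5: CDB Mul1=56; issue MUL r2<-Mul1 | r0:Mul2,r1:56,r2:Mul1,r3:6,r4:1
c6: issue ADD r2<-Add1 | r0:Mul2,r1:56,r2:Add1,r3:6,r4:1
c7: issue ADD r1<-Add2 | r0:Mul2,r1:Add2,r2:Add1,r3:6,r4:1
c8: stall | r0:Mul2,r1:Add2,r2:Add1,r3:6,r4:1
c9: CDB Mul1=36; issue MUL r1<-Mul1 | r0:Mul2,r1:Mul1,r2:Add1,r3:6,r4:1
c10: CDB Mul2=56 | r0:56,r1:Mul1,r2:Add1,r3:6,r4:1
c11: CDB Add1=42 | r0:56,r1:Mul1,r2:42,r3:6,r4:1
c12: CDB Add2=112 | r0:56,r1:Mul1,r2:42,r3:6,r4:1

STATUS = VALUE 42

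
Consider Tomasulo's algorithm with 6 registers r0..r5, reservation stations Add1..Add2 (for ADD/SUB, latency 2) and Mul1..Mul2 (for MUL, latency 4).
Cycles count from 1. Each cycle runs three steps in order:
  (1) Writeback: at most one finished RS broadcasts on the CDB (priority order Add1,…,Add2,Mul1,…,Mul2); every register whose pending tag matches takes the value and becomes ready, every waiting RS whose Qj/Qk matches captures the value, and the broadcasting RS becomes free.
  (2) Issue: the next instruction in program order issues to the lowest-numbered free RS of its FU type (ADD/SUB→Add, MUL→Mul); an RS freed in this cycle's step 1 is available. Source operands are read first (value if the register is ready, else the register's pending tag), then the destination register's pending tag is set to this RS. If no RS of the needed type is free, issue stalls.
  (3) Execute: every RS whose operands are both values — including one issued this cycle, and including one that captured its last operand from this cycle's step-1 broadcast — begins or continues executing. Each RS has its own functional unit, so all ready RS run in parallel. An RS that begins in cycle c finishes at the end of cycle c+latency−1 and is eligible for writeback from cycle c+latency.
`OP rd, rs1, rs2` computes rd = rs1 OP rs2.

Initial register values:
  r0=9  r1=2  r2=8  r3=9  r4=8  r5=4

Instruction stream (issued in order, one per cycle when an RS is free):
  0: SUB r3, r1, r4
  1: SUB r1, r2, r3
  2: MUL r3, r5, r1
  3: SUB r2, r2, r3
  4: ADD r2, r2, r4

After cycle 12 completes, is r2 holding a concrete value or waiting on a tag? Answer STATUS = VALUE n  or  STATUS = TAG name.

STATUS = TAG Add2

cycle 1: issue SUB r3<-Add1 // r0:9,r1:2,r2:8,r3:Add1,r4:8,r5:4
cycle 2: issue SUB r1<-Add2 // r0:9,r1:Add2,r2:8,r3:Add1,r4:8,r5:4
cycle 3: CDB Add1=-6; issue MUL r3<-Mul1 // r0:9,r1:Add2,r2:8,r3:Mul1,r4:8,r5:4
cycle 4: issue SUB r2<-Add1 // r0:9,r1:Add2,r2:Add1,r3:Mul1,r4:8,r5:4
cycle 5: CDB Add2=14; issue ADD r2<-Add2 // r0:9,r1:14,r2:Add2,r3:Mul1,r4:8,r5:4
cycle 6: - // r0:9,r1:14,r2:Add2,r3:Mul1,r4:8,r5:4
cycle 7: - // r0:9,r1:14,r2:Add2,r3:Mul1,r4:8,r5:4
cycle 8: - // r0:9,r1:14,r2:Add2,r3:Mul1,r4:8,r5:4
cycle 9: CDB Mul1=56 // r0:9,r1:14,r2:Add2,r3:56,r4:8,r5:4
cycle 10: - // r0:9,r1:14,r2:Add2,r3:56,r4:8,r5:4
cycle 11: CDB Add1=-48 // r0:9,r1:14,r2:Add2,r3:56,r4:8,r5:4
cycle 12: - // r0:9,r1:14,r2:Add2,r3:56,r4:8,r5:4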